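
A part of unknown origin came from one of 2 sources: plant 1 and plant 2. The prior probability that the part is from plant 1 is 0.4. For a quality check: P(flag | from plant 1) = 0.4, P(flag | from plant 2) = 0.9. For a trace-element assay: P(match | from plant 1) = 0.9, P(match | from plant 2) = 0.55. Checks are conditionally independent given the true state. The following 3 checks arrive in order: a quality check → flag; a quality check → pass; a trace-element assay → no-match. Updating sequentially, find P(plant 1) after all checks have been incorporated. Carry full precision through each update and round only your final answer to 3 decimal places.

After a quality check='flag': P(plant 1) = 0.4·0.4000 / (0.4·0.4000 + 0.9·0.6000) ≈ 0.2286
After a quality check='pass': P(plant 1) = 0.6·0.2286 / (0.6·0.2286 + 0.1·0.7714) ≈ 0.6400
After a trace-element assay='no-match': P(plant 1) = 0.1·0.6400 / (0.1·0.6400 + 0.45·0.3600) ≈ 0.2832

0.283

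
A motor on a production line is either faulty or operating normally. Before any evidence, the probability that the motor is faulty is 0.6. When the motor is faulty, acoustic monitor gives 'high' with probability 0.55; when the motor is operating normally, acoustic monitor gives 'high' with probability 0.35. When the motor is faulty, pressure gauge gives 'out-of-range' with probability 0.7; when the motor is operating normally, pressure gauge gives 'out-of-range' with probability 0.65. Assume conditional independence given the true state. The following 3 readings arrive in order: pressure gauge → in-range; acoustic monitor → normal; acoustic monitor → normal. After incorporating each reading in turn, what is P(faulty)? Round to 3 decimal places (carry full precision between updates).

0.381

After pressure gauge='in-range': P(faulty) = 0.3·0.6000 / (0.3·0.6000 + 0.35·0.4000) ≈ 0.5625
After acoustic monitor='normal': P(faulty) = 0.45·0.5625 / (0.45·0.5625 + 0.65·0.4375) ≈ 0.4709
After acoustic monitor='normal': P(faulty) = 0.45·0.4709 / (0.45·0.4709 + 0.65·0.5291) ≈ 0.3813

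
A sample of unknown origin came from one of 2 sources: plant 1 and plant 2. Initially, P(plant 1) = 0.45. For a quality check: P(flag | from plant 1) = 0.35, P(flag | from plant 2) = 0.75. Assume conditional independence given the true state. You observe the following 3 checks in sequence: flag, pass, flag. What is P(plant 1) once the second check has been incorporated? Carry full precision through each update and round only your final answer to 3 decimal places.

After 'flag': P(plant 1) = 0.35·0.4500 / (0.35·0.4500 + 0.75·0.5500) ≈ 0.2763
After 'pass': P(plant 1) = 0.65·0.2763 / (0.65·0.2763 + 0.25·0.7237) ≈ 0.4982

0.498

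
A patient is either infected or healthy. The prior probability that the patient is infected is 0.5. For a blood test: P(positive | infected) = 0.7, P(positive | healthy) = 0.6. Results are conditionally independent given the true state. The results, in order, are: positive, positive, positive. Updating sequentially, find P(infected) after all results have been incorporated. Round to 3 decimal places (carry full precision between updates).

0.614

After 'positive': P(infected) = 0.7·0.5000 / (0.7·0.5000 + 0.6·0.5000) ≈ 0.5385
After 'positive': P(infected) = 0.7·0.5385 / (0.7·0.5385 + 0.6·0.4615) ≈ 0.5765
After 'positive': P(infected) = 0.7·0.5765 / (0.7·0.5765 + 0.6·0.4235) ≈ 0.6136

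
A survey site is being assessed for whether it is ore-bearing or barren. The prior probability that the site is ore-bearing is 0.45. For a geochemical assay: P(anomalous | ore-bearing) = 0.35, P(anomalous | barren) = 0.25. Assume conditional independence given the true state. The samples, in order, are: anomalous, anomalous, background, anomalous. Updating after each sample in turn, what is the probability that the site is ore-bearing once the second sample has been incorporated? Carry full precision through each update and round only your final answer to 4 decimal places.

Apply Bayes' rule sequentially, carrying P(ore) forward.
After 'anomalous': P(ore) = 0.35·0.4500 / (0.35·0.4500 + 0.25·0.5500) ≈ 0.5339
After 'anomalous': P(ore) = 0.35·0.5339 / (0.35·0.5339 + 0.25·0.4661) ≈ 0.6159

0.6159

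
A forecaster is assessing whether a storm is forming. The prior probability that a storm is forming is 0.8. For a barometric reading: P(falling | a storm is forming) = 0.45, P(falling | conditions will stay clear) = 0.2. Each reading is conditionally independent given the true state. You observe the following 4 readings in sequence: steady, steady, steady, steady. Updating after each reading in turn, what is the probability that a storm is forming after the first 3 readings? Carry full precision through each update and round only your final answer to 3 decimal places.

After 'steady': P(storm) = 0.55·0.8000 / (0.55·0.8000 + 0.8·0.2000) ≈ 0.7333
After 'steady': P(storm) = 0.55·0.7333 / (0.55·0.7333 + 0.8·0.2667) ≈ 0.6541
After 'steady': P(storm) = 0.55·0.6541 / (0.55·0.6541 + 0.8·0.3459) ≈ 0.5652

0.565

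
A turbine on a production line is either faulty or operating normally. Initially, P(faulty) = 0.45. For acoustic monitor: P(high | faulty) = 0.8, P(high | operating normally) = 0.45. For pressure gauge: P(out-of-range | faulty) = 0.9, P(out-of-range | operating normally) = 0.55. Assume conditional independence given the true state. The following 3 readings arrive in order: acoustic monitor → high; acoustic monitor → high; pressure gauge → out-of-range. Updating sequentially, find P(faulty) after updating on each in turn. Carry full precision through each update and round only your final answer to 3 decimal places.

0.809

Each posterior becomes the prior for the next update.
After acoustic monitor='high': P(faulty) = 0.8·0.4500 / (0.8·0.4500 + 0.45·0.5500) ≈ 0.5926
After acoustic monitor='high': P(faulty) = 0.8·0.5926 / (0.8·0.5926 + 0.45·0.4074) ≈ 0.7211
After pressure gauge='out-of-range': P(faulty) = 0.9·0.7211 / (0.9·0.7211 + 0.55·0.2789) ≈ 0.8088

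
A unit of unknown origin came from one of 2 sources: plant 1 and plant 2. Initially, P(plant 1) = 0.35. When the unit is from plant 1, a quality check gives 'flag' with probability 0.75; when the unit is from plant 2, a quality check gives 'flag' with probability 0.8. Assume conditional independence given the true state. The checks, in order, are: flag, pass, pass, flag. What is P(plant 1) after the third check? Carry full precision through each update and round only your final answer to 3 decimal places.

After 'flag': P(plant 1) = 0.75·0.3500 / (0.75·0.3500 + 0.8·0.6500) ≈ 0.3355
After 'pass': P(plant 1) = 0.25·0.3355 / (0.25·0.3355 + 0.2·0.6645) ≈ 0.3869
After 'pass': P(plant 1) = 0.25·0.3869 / (0.25·0.3869 + 0.2·0.6131) ≈ 0.4410

0.441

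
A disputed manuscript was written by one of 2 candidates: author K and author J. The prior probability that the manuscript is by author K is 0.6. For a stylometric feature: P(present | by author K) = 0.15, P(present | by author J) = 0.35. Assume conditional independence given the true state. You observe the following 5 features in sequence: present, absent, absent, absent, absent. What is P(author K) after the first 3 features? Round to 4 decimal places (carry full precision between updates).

After 'present': P(author K) = 0.15·0.6000 / (0.15·0.6000 + 0.35·0.4000) ≈ 0.3913
After 'absent': P(author K) = 0.85·0.3913 / (0.85·0.3913 + 0.65·0.6087) ≈ 0.4567
After 'absent': P(author K) = 0.85·0.4567 / (0.85·0.4567 + 0.65·0.5433) ≈ 0.5237

0.5237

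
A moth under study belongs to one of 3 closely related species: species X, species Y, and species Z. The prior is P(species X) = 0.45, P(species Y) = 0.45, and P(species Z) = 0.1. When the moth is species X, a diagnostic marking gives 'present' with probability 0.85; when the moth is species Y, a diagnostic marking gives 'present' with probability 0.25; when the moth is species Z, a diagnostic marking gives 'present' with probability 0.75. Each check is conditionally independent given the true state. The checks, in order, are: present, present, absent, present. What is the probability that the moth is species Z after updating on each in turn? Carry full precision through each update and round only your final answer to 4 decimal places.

0.1841

After 'present': normaliser = 0.85·0.4500 + 0.25·0.4500 + 0.75·0.1000; P(species X) ≈ 0.6711, P(species Y) ≈ 0.1974, P(species Z) ≈ 0.1316
After 'present': normaliser = 0.85·0.6711 + 0.25·0.1974 + 0.75·0.1316; P(species X) ≈ 0.7940, P(species Y) ≈ 0.0687, P(species Z) ≈ 0.1374
After 'absent': normaliser = 0.15·0.7940 + 0.75·0.0687 + 0.25·0.1374; P(species X) ≈ 0.5811, P(species Y) ≈ 0.2513, P(species Z) ≈ 0.1676
After 'present': normaliser = 0.85·0.5811 + 0.25·0.2513 + 0.75·0.1676; P(species X) ≈ 0.7238, P(species Y) ≈ 0.0921, P(species Z) ≈ 0.1841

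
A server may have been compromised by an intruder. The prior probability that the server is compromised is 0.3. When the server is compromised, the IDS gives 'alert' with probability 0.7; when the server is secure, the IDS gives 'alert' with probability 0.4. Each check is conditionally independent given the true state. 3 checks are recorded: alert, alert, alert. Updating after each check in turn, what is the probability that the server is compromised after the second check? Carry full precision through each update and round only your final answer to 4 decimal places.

Each posterior becomes the prior for the next update.
After 'alert': P(compromised) = 0.7·0.3000 / (0.7·0.3000 + 0.4·0.7000) ≈ 0.4286
After 'alert': P(compromised) = 0.7·0.4286 / (0.7·0.4286 + 0.4·0.5714) ≈ 0.5676

0.5676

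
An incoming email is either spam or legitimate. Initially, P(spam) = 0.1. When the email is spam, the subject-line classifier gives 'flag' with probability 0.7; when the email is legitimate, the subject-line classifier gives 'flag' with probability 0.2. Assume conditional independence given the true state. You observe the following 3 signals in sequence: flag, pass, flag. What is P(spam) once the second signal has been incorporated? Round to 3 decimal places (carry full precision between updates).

0.127

After 'flag': P(spam) = 0.7·0.1000 / (0.7·0.1000 + 0.2·0.9000) ≈ 0.2800
After 'pass': P(spam) = 0.3·0.2800 / (0.3·0.2800 + 0.8·0.7200) ≈ 0.1273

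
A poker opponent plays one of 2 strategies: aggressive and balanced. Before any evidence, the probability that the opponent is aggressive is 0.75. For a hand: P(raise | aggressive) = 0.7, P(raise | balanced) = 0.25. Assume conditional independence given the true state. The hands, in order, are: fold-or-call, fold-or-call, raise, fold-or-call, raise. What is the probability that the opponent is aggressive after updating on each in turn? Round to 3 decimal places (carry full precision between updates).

After 'fold-or-call': P(aggressive) = 0.3·0.7500 / (0.3·0.7500 + 0.75·0.2500) ≈ 0.5455
After 'fold-or-call': P(aggressive) = 0.3·0.5455 / (0.3·0.5455 + 0.75·0.4545) ≈ 0.3243
After 'raise': P(aggressive) = 0.7·0.3243 / (0.7·0.3243 + 0.25·0.6757) ≈ 0.5734
After 'fold-or-call': P(aggressive) = 0.3·0.5734 / (0.3·0.5734 + 0.75·0.4266) ≈ 0.3496
After 'raise': P(aggressive) = 0.7·0.3496 / (0.7·0.3496 + 0.25·0.6504) ≈ 0.6008

0.601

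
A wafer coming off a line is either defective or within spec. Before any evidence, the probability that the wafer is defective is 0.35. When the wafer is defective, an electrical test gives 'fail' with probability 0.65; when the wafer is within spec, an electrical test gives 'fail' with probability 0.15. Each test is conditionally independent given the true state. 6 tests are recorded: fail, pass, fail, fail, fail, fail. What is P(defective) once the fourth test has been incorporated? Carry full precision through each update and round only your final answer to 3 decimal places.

After 'fail': P(defective) = 0.65·0.3500 / (0.65·0.3500 + 0.15·0.6500) ≈ 0.7000
After 'pass': P(defective) = 0.35·0.7000 / (0.35·0.7000 + 0.85·0.3000) ≈ 0.4900
After 'fail': P(defective) = 0.65·0.4900 / (0.65·0.4900 + 0.15·0.5100) ≈ 0.8063
After 'fail': P(defective) = 0.65·0.8063 / (0.65·0.8063 + 0.15·0.1937) ≈ 0.9475

0.947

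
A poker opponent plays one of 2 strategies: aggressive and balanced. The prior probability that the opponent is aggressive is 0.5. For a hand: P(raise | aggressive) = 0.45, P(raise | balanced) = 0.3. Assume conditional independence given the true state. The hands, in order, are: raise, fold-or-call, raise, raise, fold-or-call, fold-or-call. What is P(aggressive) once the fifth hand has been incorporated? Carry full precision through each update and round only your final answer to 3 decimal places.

After 'raise': P(aggressive) = 0.45·0.5000 / (0.45·0.5000 + 0.3·0.5000) ≈ 0.6000
After 'fold-or-call': P(aggressive) = 0.55·0.6000 / (0.55·0.6000 + 0.7·0.4000) ≈ 0.5410
After 'raise': P(aggressive) = 0.45·0.5410 / (0.45·0.5410 + 0.3·0.4590) ≈ 0.6387
After 'raise': P(aggressive) = 0.45·0.6387 / (0.45·0.6387 + 0.3·0.3613) ≈ 0.7262
After 'fold-or-call': P(aggressive) = 0.55·0.7262 / (0.55·0.7262 + 0.7·0.2738) ≈ 0.6757

0.676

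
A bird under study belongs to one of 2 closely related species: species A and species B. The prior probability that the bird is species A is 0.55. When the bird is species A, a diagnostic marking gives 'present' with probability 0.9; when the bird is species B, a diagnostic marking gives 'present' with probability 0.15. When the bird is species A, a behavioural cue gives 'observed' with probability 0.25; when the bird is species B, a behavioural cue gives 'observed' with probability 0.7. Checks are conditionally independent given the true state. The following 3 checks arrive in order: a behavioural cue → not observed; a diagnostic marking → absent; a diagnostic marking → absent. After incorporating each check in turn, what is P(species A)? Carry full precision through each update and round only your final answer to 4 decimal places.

Each posterior becomes the prior for the next update.
After a behavioural cue='not observed': P(species A) = 0.75·0.5500 / (0.75·0.5500 + 0.3·0.4500) ≈ 0.7534
After a diagnostic marking='absent': P(species A) = 0.1·0.7534 / (0.1·0.7534 + 0.85·0.2466) ≈ 0.2644
After a diagnostic marking='absent': P(species A) = 0.1·0.2644 / (0.1·0.2644 + 0.85·0.7356) ≈ 0.0406

0.0406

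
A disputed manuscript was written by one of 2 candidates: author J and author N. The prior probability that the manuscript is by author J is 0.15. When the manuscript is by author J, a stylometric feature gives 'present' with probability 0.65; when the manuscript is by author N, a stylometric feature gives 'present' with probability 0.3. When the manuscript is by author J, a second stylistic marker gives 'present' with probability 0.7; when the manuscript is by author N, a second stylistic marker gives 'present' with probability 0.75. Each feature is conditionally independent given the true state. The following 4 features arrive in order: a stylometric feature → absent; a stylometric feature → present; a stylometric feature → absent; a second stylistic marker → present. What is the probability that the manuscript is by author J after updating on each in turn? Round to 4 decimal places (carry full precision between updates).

0.0819

After a stylometric feature='absent': P(author J) = 0.35·0.1500 / (0.35·0.1500 + 0.7·0.8500) ≈ 0.0811
After a stylometric feature='present': P(author J) = 0.65·0.0811 / (0.65·0.0811 + 0.3·0.9189) ≈ 0.1605
After a stylometric feature='absent': P(author J) = 0.35·0.1605 / (0.35·0.1605 + 0.7·0.8395) ≈ 0.0872
After a second stylistic marker='present': P(author J) = 0.7·0.0872 / (0.7·0.0872 + 0.75·0.9128) ≈ 0.0819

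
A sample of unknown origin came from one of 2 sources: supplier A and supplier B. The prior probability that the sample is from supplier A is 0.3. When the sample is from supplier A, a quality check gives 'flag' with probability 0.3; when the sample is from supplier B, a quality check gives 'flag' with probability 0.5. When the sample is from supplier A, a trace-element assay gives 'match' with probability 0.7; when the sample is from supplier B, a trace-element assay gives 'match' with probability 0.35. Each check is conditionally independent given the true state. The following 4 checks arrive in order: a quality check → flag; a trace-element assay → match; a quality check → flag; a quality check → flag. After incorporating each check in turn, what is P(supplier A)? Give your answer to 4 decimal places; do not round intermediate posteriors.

Apply Bayes' rule sequentially, carrying P(supplier A) forward.
After a quality check='flag': P(supplier A) = 0.3·0.3000 / (0.3·0.3000 + 0.5·0.7000) ≈ 0.2045
After a trace-element assay='match': P(supplier A) = 0.7·0.2045 / (0.7·0.2045 + 0.35·0.7955) ≈ 0.3396
After a quality check='flag': P(supplier A) = 0.3·0.3396 / (0.3·0.3396 + 0.5·0.6604) ≈ 0.2358
After a quality check='flag': P(supplier A) = 0.3·0.2358 / (0.3·0.2358 + 0.5·0.7642) ≈ 0.1562

0.1562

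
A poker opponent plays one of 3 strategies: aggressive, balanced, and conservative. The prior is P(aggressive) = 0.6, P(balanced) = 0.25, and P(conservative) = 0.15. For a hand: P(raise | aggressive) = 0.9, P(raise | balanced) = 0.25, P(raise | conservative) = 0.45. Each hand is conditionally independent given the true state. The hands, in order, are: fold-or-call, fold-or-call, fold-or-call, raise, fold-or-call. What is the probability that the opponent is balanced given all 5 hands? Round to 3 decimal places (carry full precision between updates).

After 'fold-or-call': normaliser = 0.1·0.6000 + 0.75·0.2500 + 0.55·0.1500; P(aggressive) ≈ 0.1818, P(balanced) ≈ 0.5682, P(conservative) ≈ 0.2500
After 'fold-or-call': normaliser = 0.1·0.1818 + 0.75·0.5682 + 0.55·0.2500; P(aggressive) ≈ 0.0312, P(balanced) ≈ 0.7324, P(conservative) ≈ 0.2363
After 'fold-or-call': normaliser = 0.1·0.0312 + 0.75·0.7324 + 0.55·0.2363; P(aggressive) ≈ 0.0046, P(balanced) ≈ 0.8050, P(conservative) ≈ 0.1905
After 'raise': normaliser = 0.9·0.0046 + 0.25·0.8050 + 0.45·0.1905; P(aggressive) ≈ 0.0142, P(balanced) ≈ 0.6914, P(conservative) ≈ 0.2945
After 'fold-or-call': normaliser = 0.1·0.0142 + 0.75·0.6914 + 0.55·0.2945; P(aggressive) ≈ 0.0021, P(balanced) ≈ 0.7604, P(conservative) ≈ 0.2375

0.760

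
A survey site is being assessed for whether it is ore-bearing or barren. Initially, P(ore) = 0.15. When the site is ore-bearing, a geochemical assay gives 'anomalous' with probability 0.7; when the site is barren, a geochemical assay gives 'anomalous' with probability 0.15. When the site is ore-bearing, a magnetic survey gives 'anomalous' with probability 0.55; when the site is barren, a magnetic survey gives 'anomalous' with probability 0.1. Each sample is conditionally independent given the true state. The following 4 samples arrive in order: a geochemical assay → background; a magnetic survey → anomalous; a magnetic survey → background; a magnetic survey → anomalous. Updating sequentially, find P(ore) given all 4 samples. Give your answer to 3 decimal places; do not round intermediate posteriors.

After a geochemical assay='background': P(ore) = 0.3·0.1500 / (0.3·0.1500 + 0.85·0.8500) ≈ 0.0586
After a magnetic survey='anomalous': P(ore) = 0.55·0.0586 / (0.55·0.0586 + 0.1·0.9414) ≈ 0.2552
After a magnetic survey='background': P(ore) = 0.45·0.2552 / (0.45·0.2552 + 0.9·0.7448) ≈ 0.1462
After a magnetic survey='anomalous': P(ore) = 0.55·0.1462 / (0.55·0.1462 + 0.1·0.8538) ≈ 0.4851

0.485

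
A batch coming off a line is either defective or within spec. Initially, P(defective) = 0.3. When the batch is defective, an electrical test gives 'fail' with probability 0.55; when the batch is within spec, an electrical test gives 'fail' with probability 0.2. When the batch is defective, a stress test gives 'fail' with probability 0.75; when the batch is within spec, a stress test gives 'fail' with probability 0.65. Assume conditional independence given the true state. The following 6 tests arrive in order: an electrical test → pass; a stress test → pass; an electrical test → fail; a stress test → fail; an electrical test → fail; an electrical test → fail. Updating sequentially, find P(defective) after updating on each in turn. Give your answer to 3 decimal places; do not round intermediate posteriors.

0.805

Apply Bayes' rule sequentially, carrying P(defective) forward.
After an electrical test='pass': P(defective) = 0.45·0.3000 / (0.45·0.3000 + 0.8·0.7000) ≈ 0.1942
After a stress test='pass': P(defective) = 0.25·0.1942 / (0.25·0.1942 + 0.35·0.8058) ≈ 0.1469
After an electrical test='fail': P(defective) = 0.55·0.1469 / (0.55·0.1469 + 0.2·0.8531) ≈ 0.3214
After a stress test='fail': P(defective) = 0.75·0.3214 / (0.75·0.3214 + 0.65·0.6786) ≈ 0.3533
After an electrical test='fail': P(defective) = 0.55·0.3533 / (0.55·0.3533 + 0.2·0.6467) ≈ 0.6004
After an electrical test='fail': P(defective) = 0.55·0.6004 / (0.55·0.6004 + 0.2·0.3996) ≈ 0.8051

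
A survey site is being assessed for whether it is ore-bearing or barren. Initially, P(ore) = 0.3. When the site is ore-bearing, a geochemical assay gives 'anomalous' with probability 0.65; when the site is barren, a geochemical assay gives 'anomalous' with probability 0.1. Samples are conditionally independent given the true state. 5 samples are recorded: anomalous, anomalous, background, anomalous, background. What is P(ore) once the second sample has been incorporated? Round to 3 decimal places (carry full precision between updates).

0.948

After 'anomalous': P(ore) = 0.65·0.3000 / (0.65·0.3000 + 0.1·0.7000) ≈ 0.7358
After 'anomalous': P(ore) = 0.65·0.7358 / (0.65·0.7358 + 0.1·0.2642) ≈ 0.9477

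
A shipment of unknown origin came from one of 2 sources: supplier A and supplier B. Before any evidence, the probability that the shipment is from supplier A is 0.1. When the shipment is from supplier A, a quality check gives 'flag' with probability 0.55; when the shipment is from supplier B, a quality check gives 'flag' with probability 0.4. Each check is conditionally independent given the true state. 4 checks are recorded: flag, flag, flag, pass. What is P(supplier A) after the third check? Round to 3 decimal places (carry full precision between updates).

Each posterior becomes the prior for the next update.
After 'flag': P(supplier A) = 0.55·0.1000 / (0.55·0.1000 + 0.4·0.9000) ≈ 0.1325
After 'flag': P(supplier A) = 0.55·0.1325 / (0.55·0.1325 + 0.4·0.8675) ≈ 0.1736
After 'flag': P(supplier A) = 0.55·0.1736 / (0.55·0.1736 + 0.4·0.8264) ≈ 0.2241

0.224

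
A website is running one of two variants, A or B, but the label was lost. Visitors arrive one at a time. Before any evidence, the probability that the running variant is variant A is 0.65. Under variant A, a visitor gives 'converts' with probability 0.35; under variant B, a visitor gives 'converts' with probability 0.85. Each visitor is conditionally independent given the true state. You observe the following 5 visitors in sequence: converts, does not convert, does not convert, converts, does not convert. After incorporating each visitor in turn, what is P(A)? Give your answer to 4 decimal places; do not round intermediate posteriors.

0.9624

After 'converts': P(A) = 0.35·0.6500 / (0.35·0.6500 + 0.85·0.3500) ≈ 0.4333
After 'does not convert': P(A) = 0.65·0.4333 / (0.65·0.4333 + 0.15·0.5667) ≈ 0.7682
After 'does not convert': P(A) = 0.65·0.7682 / (0.65·0.7682 + 0.15·0.2318) ≈ 0.9349
After 'converts': P(A) = 0.35·0.9349 / (0.35·0.9349 + 0.85·0.0651) ≈ 0.8553
After 'does not convert': P(A) = 0.65·0.8553 / (0.65·0.8553 + 0.15·0.1447) ≈ 0.9624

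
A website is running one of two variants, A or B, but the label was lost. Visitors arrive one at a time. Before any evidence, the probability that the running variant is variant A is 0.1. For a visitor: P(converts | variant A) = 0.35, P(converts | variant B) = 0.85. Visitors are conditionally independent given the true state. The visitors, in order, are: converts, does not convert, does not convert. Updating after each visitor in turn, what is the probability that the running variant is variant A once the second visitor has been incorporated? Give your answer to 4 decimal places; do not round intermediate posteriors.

After 'converts': P(A) = 0.35·0.1000 / (0.35·0.1000 + 0.85·0.9000) ≈ 0.0437
After 'does not convert': P(A) = 0.65·0.0437 / (0.65·0.0437 + 0.15·0.9563) ≈ 0.1655

0.1655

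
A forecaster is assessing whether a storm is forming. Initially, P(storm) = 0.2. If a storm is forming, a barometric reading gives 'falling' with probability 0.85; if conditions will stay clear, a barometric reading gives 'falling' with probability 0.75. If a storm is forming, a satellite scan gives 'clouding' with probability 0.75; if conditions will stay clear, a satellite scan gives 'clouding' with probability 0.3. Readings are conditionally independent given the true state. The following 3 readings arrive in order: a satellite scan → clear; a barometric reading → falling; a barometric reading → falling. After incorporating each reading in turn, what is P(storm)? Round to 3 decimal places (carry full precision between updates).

0.103

After a satellite scan='clear': P(storm) = 0.25·0.2000 / (0.25·0.2000 + 0.7·0.8000) ≈ 0.0820
After a barometric reading='falling': P(storm) = 0.85·0.0820 / (0.85·0.0820 + 0.75·0.9180) ≈ 0.0919
After a barometric reading='falling': P(storm) = 0.85·0.0919 / (0.85·0.0919 + 0.75·0.9081) ≈ 0.1029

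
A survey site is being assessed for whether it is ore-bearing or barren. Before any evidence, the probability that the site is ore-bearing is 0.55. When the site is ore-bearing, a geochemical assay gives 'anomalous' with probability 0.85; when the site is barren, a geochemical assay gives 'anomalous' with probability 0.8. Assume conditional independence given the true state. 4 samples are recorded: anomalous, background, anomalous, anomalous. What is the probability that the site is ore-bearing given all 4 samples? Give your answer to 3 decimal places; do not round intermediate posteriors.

After 'anomalous': P(ore) = 0.85·0.5500 / (0.85·0.5500 + 0.8·0.4500) ≈ 0.5650
After 'background': P(ore) = 0.15·0.5650 / (0.15·0.5650 + 0.2·0.4350) ≈ 0.4934
After 'anomalous': P(ore) = 0.85·0.4934 / (0.85·0.4934 + 0.8·0.5066) ≈ 0.5086
After 'anomalous': P(ore) = 0.85·0.5086 / (0.85·0.5086 + 0.8·0.4914) ≈ 0.5237

0.524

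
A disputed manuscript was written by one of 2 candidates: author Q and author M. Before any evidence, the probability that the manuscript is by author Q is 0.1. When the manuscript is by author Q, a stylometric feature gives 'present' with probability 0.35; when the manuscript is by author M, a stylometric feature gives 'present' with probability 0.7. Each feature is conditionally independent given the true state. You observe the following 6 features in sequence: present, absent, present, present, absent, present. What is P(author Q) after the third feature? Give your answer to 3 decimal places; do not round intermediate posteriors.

0.057

Each posterior becomes the prior for the next update.
After 'present': P(author Q) = 0.35·0.1000 / (0.35·0.1000 + 0.7·0.9000) ≈ 0.0526
After 'absent': P(author Q) = 0.65·0.0526 / (0.65·0.0526 + 0.3·0.9474) ≈ 0.1074
After 'present': P(author Q) = 0.35·0.1074 / (0.35·0.1074 + 0.7·0.8926) ≈ 0.0568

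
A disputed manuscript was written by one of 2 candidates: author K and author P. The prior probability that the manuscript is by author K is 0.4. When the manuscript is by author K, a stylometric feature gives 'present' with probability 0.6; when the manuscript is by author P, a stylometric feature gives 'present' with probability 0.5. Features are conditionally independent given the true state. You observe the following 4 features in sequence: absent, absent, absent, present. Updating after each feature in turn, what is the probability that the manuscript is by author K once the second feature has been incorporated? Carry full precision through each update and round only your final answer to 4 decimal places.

After 'absent': P(author K) = 0.4·0.4000 / (0.4·0.4000 + 0.5·0.6000) ≈ 0.3478
After 'absent': P(author K) = 0.4·0.3478 / (0.4·0.3478 + 0.5·0.6522) ≈ 0.2991

0.2991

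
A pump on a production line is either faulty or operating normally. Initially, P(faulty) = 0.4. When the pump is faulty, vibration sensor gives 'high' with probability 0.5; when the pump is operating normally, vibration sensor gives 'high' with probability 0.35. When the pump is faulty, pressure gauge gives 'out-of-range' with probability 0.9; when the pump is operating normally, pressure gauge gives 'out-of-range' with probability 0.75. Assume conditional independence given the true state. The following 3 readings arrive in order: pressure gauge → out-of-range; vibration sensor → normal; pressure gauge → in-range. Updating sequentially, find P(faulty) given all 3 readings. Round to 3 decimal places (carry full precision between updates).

Each posterior becomes the prior for the next update.
After pressure gauge='out-of-range': P(faulty) = 0.9·0.4000 / (0.9·0.4000 + 0.75·0.6000) ≈ 0.4444
After vibration sensor='normal': P(faulty) = 0.5·0.4444 / (0.5·0.4444 + 0.65·0.5556) ≈ 0.3810
After pressure gauge='in-range': P(faulty) = 0.1·0.3810 / (0.1·0.3810 + 0.25·0.6190) ≈ 0.1975

0.198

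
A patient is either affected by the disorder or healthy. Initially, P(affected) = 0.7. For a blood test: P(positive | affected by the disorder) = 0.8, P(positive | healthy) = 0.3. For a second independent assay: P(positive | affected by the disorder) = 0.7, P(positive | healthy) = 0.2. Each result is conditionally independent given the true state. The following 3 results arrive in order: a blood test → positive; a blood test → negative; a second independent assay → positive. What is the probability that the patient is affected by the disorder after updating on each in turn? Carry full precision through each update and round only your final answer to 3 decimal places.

0.862

After a blood test='positive': P(affected) = 0.8·0.7000 / (0.8·0.7000 + 0.3·0.3000) ≈ 0.8615
After a blood test='negative': P(affected) = 0.2·0.8615 / (0.2·0.8615 + 0.7·0.1385) ≈ 0.6400
After a second independent assay='positive': P(affected) = 0.7·0.6400 / (0.7·0.6400 + 0.2·0.3600) ≈ 0.8615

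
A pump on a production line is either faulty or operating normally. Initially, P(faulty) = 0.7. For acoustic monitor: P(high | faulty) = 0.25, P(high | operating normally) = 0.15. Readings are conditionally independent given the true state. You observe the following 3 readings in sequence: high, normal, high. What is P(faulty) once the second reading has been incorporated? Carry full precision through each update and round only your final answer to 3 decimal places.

0.774

After 'high': P(faulty) = 0.25·0.7000 / (0.25·0.7000 + 0.15·0.3000) ≈ 0.7955
After 'normal': P(faulty) = 0.75·0.7955 / (0.75·0.7955 + 0.85·0.2045) ≈ 0.7743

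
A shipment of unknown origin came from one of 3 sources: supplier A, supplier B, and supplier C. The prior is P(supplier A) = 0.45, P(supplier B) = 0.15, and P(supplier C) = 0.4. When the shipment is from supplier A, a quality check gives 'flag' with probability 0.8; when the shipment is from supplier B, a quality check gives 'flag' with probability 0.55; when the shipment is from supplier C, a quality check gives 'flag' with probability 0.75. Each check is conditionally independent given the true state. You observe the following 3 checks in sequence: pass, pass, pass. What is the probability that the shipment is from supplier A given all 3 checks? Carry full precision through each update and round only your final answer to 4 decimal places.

0.1531

After 'pass': normaliser = 0.2·0.4500 + 0.45·0.1500 + 0.25·0.4000; P(supplier A) ≈ 0.3495, P(supplier B) ≈ 0.2621, P(supplier C) ≈ 0.3883
After 'pass': normaliser = 0.2·0.3495 + 0.45·0.2621 + 0.25·0.3883; P(supplier A) ≈ 0.2453, P(supplier B) ≈ 0.4140, P(supplier C) ≈ 0.3407
After 'pass': normaliser = 0.2·0.2453 + 0.45·0.4140 + 0.25·0.3407; P(supplier A) ≈ 0.1531, P(supplier B) ≈ 0.5812, P(supplier C) ≈ 0.2657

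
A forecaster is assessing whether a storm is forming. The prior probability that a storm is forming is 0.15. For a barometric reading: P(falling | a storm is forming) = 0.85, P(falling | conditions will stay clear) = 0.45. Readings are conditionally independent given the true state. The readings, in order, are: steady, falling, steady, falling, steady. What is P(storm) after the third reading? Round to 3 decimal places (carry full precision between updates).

0.024

After 'steady': P(storm) = 0.15·0.1500 / (0.15·0.1500 + 0.55·0.8500) ≈ 0.0459
After 'falling': P(storm) = 0.85·0.0459 / (0.85·0.0459 + 0.45·0.9541) ≈ 0.0833
After 'steady': P(storm) = 0.15·0.0833 / (0.15·0.0833 + 0.55·0.9167) ≈ 0.0242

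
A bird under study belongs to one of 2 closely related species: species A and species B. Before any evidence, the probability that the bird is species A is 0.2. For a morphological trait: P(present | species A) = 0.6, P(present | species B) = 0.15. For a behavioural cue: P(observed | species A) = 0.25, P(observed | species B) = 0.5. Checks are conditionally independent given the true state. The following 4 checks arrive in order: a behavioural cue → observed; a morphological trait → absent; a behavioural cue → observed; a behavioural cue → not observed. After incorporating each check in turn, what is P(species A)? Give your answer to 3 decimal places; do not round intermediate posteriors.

After a behavioural cue='observed': P(species A) = 0.25·0.2000 / (0.25·0.2000 + 0.5·0.8000) ≈ 0.1111
After a morphological trait='absent': P(species A) = 0.4·0.1111 / (0.4·0.1111 + 0.85·0.8889) ≈ 0.0556
After a behavioural cue='observed': P(species A) = 0.25·0.0556 / (0.25·0.0556 + 0.5·0.9444) ≈ 0.0286
After a behavioural cue='not observed': P(species A) = 0.75·0.0286 / (0.75·0.0286 + 0.5·0.9714) ≈ 0.0423

0.042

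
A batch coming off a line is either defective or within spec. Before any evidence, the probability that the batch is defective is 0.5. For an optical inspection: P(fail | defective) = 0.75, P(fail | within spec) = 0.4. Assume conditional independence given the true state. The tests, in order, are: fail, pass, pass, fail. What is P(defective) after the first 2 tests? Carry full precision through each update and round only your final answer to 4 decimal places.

0.4386

After 'fail': P(defective) = 0.75·0.5000 / (0.75·0.5000 + 0.4·0.5000) ≈ 0.6522
After 'pass': P(defective) = 0.25·0.6522 / (0.25·0.6522 + 0.6·0.3478) ≈ 0.4386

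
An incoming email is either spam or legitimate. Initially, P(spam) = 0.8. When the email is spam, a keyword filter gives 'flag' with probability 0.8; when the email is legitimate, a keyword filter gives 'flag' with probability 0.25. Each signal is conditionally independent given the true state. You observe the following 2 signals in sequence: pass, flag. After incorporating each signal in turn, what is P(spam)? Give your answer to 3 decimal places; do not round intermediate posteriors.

Apply Bayes' rule sequentially, carrying P(spam) forward.
After 'pass': P(spam) = 0.2·0.8000 / (0.2·0.8000 + 0.75·0.2000) ≈ 0.5161
After 'flag': P(spam) = 0.8·0.5161 / (0.8·0.5161 + 0.25·0.4839) ≈ 0.7734

0.773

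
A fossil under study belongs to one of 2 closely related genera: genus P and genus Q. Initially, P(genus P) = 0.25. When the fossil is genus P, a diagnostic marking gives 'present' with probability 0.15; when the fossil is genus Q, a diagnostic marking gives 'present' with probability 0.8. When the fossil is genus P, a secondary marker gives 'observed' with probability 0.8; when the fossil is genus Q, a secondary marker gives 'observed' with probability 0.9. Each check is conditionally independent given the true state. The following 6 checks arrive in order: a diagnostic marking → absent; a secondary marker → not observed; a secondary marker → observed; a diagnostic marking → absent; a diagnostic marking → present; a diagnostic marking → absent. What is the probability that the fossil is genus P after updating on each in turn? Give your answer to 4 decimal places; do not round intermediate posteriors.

0.8951

After a diagnostic marking='absent': P(genus P) = 0.85·0.2500 / (0.85·0.2500 + 0.2·0.7500) ≈ 0.5862
After a secondary marker='not observed': P(genus P) = 0.2·0.5862 / (0.2·0.5862 + 0.1·0.4138) ≈ 0.7391
After a secondary marker='observed': P(genus P) = 0.8·0.7391 / (0.8·0.7391 + 0.9·0.2609) ≈ 0.7158
After a diagnostic marking='absent': P(genus P) = 0.85·0.7158 / (0.85·0.7158 + 0.2·0.2842) ≈ 0.9146
After a diagnostic marking='present': P(genus P) = 0.15·0.9146 / (0.15·0.9146 + 0.8·0.0854) ≈ 0.6674
After a diagnostic marking='absent': P(genus P) = 0.85·0.6674 / (0.85·0.6674 + 0.2·0.3326) ≈ 0.8951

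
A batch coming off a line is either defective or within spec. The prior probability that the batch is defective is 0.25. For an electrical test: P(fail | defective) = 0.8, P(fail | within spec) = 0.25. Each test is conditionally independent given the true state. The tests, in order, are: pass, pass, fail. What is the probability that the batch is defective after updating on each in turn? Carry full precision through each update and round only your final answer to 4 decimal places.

0.0705

After 'pass': P(defective) = 0.2·0.2500 / (0.2·0.2500 + 0.75·0.7500) ≈ 0.0816
After 'pass': P(defective) = 0.2·0.0816 / (0.2·0.0816 + 0.75·0.9184) ≈ 0.0232
After 'fail': P(defective) = 0.8·0.0232 / (0.8·0.0232 + 0.25·0.9768) ≈ 0.0705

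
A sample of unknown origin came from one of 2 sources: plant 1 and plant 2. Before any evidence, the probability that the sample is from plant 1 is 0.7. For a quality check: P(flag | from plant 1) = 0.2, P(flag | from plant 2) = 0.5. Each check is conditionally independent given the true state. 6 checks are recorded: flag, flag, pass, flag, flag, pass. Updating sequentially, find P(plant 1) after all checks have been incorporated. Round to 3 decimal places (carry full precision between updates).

After 'flag': P(plant 1) = 0.2·0.7000 / (0.2·0.7000 + 0.5·0.3000) ≈ 0.4828
After 'flag': P(plant 1) = 0.2·0.4828 / (0.2·0.4828 + 0.5·0.5172) ≈ 0.2718
After 'pass': P(plant 1) = 0.8·0.2718 / (0.8·0.2718 + 0.5·0.7282) ≈ 0.3740
After 'flag': P(plant 1) = 0.2·0.3740 / (0.2·0.3740 + 0.5·0.6260) ≈ 0.1929
After 'flag': P(plant 1) = 0.2·0.1929 / (0.2·0.1929 + 0.5·0.8071) ≈ 0.0872
After 'pass': P(plant 1) = 0.8·0.0872 / (0.8·0.0872 + 0.5·0.9128) ≈ 0.1326

0.133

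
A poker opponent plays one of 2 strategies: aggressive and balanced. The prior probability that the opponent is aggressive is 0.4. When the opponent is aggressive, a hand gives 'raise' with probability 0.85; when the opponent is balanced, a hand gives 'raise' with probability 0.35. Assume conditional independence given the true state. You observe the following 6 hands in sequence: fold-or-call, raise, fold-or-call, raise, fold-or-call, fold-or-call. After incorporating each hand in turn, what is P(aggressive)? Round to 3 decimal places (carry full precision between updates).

0.011

After 'fold-or-call': P(aggressive) = 0.15·0.4000 / (0.15·0.4000 + 0.65·0.6000) ≈ 0.1333
After 'raise': P(aggressive) = 0.85·0.1333 / (0.85·0.1333 + 0.35·0.8667) ≈ 0.2720
After 'fold-or-call': P(aggressive) = 0.15·0.2720 / (0.15·0.2720 + 0.65·0.7280) ≈ 0.0794
After 'raise': P(aggressive) = 0.85·0.0794 / (0.85·0.0794 + 0.35·0.9206) ≈ 0.1731
After 'fold-or-call': P(aggressive) = 0.15·0.1731 / (0.15·0.1731 + 0.65·0.8269) ≈ 0.0461
After 'fold-or-call': P(aggressive) = 0.15·0.0461 / (0.15·0.0461 + 0.65·0.9539) ≈ 0.0110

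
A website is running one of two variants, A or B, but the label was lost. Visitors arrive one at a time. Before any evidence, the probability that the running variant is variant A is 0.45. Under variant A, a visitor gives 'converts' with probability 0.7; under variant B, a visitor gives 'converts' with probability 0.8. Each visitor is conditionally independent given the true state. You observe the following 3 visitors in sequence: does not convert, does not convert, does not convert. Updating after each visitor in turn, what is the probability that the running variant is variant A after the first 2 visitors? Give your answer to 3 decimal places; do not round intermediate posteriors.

0.648

Apply Bayes' rule sequentially, carrying P(A) forward.
After 'does not convert': P(A) = 0.3·0.4500 / (0.3·0.4500 + 0.2·0.5500) ≈ 0.5510
After 'does not convert': P(A) = 0.3·0.5510 / (0.3·0.5510 + 0.2·0.4490) ≈ 0.6480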